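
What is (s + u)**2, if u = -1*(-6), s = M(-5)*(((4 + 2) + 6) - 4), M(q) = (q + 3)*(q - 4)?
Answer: 22500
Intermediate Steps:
M(q) = (-4 + q)*(3 + q) (M(q) = (3 + q)*(-4 + q) = (-4 + q)*(3 + q))
s = 144 (s = (-12 + (-5)**2 - 1*(-5))*(((4 + 2) + 6) - 4) = (-12 + 25 + 5)*((6 + 6) - 4) = 18*(12 - 4) = 18*8 = 144)
u = 6
(s + u)**2 = (144 + 6)**2 = 150**2 = 22500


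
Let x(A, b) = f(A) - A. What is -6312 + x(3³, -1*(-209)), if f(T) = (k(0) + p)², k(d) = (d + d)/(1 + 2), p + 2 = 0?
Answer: -6335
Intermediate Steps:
p = -2 (p = -2 + 0 = -2)
k(d) = 2*d/3 (k(d) = (2*d)/3 = (2*d)*(⅓) = 2*d/3)
f(T) = 4 (f(T) = ((⅔)*0 - 2)² = (0 - 2)² = (-2)² = 4)
x(A, b) = 4 - A
-6312 + x(3³, -1*(-209)) = -6312 + (4 - 1*3³) = -6312 + (4 - 1*27) = -6312 + (4 - 27) = -6312 - 23 = -6335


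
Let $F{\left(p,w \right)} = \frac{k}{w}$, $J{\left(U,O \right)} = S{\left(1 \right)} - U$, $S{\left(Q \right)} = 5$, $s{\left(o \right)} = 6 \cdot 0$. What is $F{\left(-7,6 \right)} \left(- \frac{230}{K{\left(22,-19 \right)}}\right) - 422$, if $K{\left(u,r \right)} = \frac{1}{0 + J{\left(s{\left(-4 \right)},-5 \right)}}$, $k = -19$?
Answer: $\frac{9659}{3} \approx 3219.7$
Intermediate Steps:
$s{\left(o \right)} = 0$
$J{\left(U,O \right)} = 5 - U$
$F{\left(p,w \right)} = - \frac{19}{w}$
$K{\left(u,r \right)} = \frac{1}{5}$ ($K{\left(u,r \right)} = \frac{1}{0 + \left(5 - 0\right)} = \frac{1}{0 + \left(5 + 0\right)} = \frac{1}{0 + 5} = \frac{1}{5}$)
$F{\left(-7,6 \right)} \left(- \frac{230}{K{\left(22,-19 \right)}}\right) - 422 = - \frac{19}{6} \left(- 230 \frac{1}{\frac{1}{5}}\right) - 422 = \left(-19\right) \frac{1}{6} \left(\left(-230\right) 5\right) - 422 = \left(- \frac{19}{6}\right) \left(-1150\right) - 422 = \frac{10925}{3} - 422 = \frac{9659}{3}$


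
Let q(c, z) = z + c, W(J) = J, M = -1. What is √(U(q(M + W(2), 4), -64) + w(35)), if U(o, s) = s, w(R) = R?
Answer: I*√29 ≈ 5.3852*I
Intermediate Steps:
q(c, z) = c + z
√(U(q(M + W(2), 4), -64) + w(35)) = √(-64 + 35) = √(-29) = I*√29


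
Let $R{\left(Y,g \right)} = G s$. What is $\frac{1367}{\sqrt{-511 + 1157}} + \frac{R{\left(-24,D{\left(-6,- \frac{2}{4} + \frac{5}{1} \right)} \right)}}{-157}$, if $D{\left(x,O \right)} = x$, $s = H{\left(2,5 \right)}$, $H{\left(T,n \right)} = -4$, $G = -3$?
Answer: $- \frac{12}{157} + \frac{1367 \sqrt{646}}{646} \approx 53.707$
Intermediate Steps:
$s = -4$
$R{\left(Y,g \right)} = 12$ ($R{\left(Y,g \right)} = \left(-3\right) \left(-4\right) = 12$)
$\frac{1367}{\sqrt{-511 + 1157}} + \frac{R{\left(-24,D{\left(-6,- \frac{2}{4} + \frac{5}{1} \right)} \right)}}{-157} = \frac{1367}{\sqrt{-511 + 1157}} + \frac{12}{-157} = \frac{1367}{\sqrt{646}} + 12 \left(- \frac{1}{157}\right) = 1367 \frac{\sqrt{646}}{646} - \frac{12}{157} = \frac{1367 \sqrt{646}}{646} - \frac{12}{157} = - \frac{12}{157} + \frac{1367 \sqrt{646}}{646}$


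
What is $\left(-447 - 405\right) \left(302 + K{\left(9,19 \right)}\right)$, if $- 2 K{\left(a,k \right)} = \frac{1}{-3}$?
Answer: $-257446$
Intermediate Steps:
$K{\left(a,k \right)} = \frac{1}{6}$ ($K{\left(a,k \right)} = - \frac{1}{2 \left(-3\right)} = \left(- \frac{1}{2}\right) \left(- \frac{1}{3}\right) = \frac{1}{6}$)
$\left(-447 - 405\right) \left(302 + K{\left(9,19 \right)}\right) = \left(-447 - 405\right) \left(302 + \frac{1}{6}\right) = \left(-852\right) \frac{1813}{6} = -257446$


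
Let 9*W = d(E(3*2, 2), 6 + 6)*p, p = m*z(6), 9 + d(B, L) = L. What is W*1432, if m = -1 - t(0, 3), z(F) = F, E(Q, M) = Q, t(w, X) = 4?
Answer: -14320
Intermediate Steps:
d(B, L) = -9 + L
m = -5 (m = -1 - 1*4 = -1 - 4 = -5)
p = -30 (p = -5*6 = -30)
W = -10 (W = ((-9 + (6 + 6))*(-30))/9 = ((-9 + 12)*(-30))/9 = (3*(-30))/9 = (⅑)*(-90) = -10)
W*1432 = -10*1432 = -14320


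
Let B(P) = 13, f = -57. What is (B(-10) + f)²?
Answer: 1936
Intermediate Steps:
(B(-10) + f)² = (13 - 57)² = (-44)² = 1936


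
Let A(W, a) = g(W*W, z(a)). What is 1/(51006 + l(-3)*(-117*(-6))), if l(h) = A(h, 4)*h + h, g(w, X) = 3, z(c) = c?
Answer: 1/42582 ≈ 2.3484e-5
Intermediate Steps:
A(W, a) = 3
l(h) = 4*h (l(h) = 3*h + h = 4*h)
1/(51006 + l(-3)*(-117*(-6))) = 1/(51006 + (4*(-3))*(-117*(-6))) = 1/(51006 - 12*702) = 1/(51006 - 8424) = 1/42582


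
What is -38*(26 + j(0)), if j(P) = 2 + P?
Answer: -1064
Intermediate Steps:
-38*(26 + j(0)) = -38*(26 + (2 + 0)) = -38*(26 + 2) = -38*28 = -1064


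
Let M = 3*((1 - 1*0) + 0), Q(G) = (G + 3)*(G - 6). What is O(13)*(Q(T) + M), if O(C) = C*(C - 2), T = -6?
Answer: 5577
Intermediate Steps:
O(C) = C*(-2 + C)
Q(G) = (-6 + G)*(3 + G) (Q(G) = (3 + G)*(-6 + G) = (-6 + G)*(3 + G))
M = 3 (M = 3*((1 + 0) + 0) = 3*(1 + 0) = 3*1 = 3)
O(13)*(Q(T) + M) = (13*(-2 + 13))*((-18 + (-6)² - 3*(-6)) + 3) = (13*11)*((-18 + 36 + 18) + 3) = 143*(36 + 3) = 143*39 = 5577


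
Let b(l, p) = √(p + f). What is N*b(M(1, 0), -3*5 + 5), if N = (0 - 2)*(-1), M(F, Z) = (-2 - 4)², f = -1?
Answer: 2*I*√11 ≈ 6.6332*I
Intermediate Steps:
M(F, Z) = 36 (M(F, Z) = (-6)² = 36)
N = 2 (N = -2*(-1) = 2)
b(l, p) = √(-1 + p) (b(l, p) = √(p - 1) = √(-1 + p))
N*b(M(1, 0), -3*5 + 5) = 2*√(-1 + (-3*5 + 5)) = 2*√(-1 + (-15 + 5)) = 2*√(-1 - 10) = 2*√(-11) = 2*(I*√11) = 2*I*√11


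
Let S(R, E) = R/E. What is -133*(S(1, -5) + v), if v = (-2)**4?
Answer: -10507/5 ≈ -2101.4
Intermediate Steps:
v = 16
S(R, E) = R/E
-133*(S(1, -5) + v) = -133*(1/(-5) + 16) = -133*(1*(-1/5) + 16) = -133*(-1/5 + 16) = -133*79/5 = -10507/5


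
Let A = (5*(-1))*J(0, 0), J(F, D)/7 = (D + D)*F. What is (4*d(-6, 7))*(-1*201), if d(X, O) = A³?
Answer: 0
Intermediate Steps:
J(F, D) = 14*D*F (J(F, D) = 7*((D + D)*F) = 7*((2*D)*F) = 7*(2*D*F) = 14*D*F)
A = 0 (A = (5*(-1))*(14*0*0) = -5*0 = 0)
d(X, O) = 0 (d(X, O) = 0³ = 0)
(4*d(-6, 7))*(-1*201) = (4*0)*(-1*201) = 0*(-201) = 0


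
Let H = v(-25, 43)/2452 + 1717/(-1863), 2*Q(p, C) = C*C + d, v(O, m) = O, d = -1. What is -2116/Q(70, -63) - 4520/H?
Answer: 10239009173309/2111302864 ≈ 4849.6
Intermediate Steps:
Q(p, C) = -1/2 + C**2/2 (Q(p, C) = (C*C - 1)/2 = (C**2 - 1)/2 = (-1 + C**2)/2 = -1/2 + C**2/2)
H = -4256659/4568076 (H = -25/2452 + 1717/(-1863) = -25*1/2452 + 1717*(-1/1863) = -25/2452 - 1717/1863 = -4256659/4568076 ≈ -0.93183)
-2116/Q(70, -63) - 4520/H = -2116/(-1/2 + (1/2)*(-63)**2) - 4520/(-4256659/4568076) = -2116/(-1/2 + (1/2)*3969) - 4520*(-4568076/4256659) = -2116/(-1/2 + 3969/2) + 20647703520/4256659 = -2116/1984 + 20647703520/4256659 = -2116*1/1984 + 20647703520/4256659 = -529/496 + 20647703520/4256659 = 10239009173309/2111302864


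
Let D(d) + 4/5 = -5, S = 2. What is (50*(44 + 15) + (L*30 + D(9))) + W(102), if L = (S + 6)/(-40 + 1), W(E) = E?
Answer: 197603/65 ≈ 3040.0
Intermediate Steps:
L = -8/39 (L = (2 + 6)/(-40 + 1) = 8/(-39) = 8*(-1/39) = -8/39 ≈ -0.20513)
D(d) = -29/5 (D(d) = -⅘ - 5 = -29/5)
(50*(44 + 15) + (L*30 + D(9))) + W(102) = (50*(44 + 15) + (-8/39*30 - 29/5)) + 102 = (50*59 + (-80/13 - 29/5)) + 102 = (2950 - 777/65) + 102 = 190973/65 + 102 = 197603/65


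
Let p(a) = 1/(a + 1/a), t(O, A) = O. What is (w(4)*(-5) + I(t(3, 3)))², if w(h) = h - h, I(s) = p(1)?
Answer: ¼ ≈ 0.25000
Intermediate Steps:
I(s) = ½ (I(s) = 1/(1 + 1²) = 1/(1 + 1) = 1/2 = 1*(½) = ½)
w(h) = 0
(w(4)*(-5) + I(t(3, 3)))² = (0*(-5) + ½)² = (0 + ½)² = (½)² = ¼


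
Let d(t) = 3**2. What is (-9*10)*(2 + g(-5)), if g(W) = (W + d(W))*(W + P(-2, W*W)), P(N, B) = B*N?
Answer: 19620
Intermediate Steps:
d(t) = 9
g(W) = (9 + W)*(W - 2*W**2) (g(W) = (W + 9)*(W + (W*W)*(-2)) = (9 + W)*(W + W**2*(-2)) = (9 + W)*(W - 2*W**2))
(-9*10)*(2 + g(-5)) = (-9*10)*(2 - 5*(9 - 17*(-5) - 2*(-5)**2)) = -90*(2 - 5*(9 + 85 - 2*25)) = -90*(2 - 5*(9 + 85 - 50)) = -90*(2 - 5*44) = -90*(2 - 220) = -90*(-218) = 19620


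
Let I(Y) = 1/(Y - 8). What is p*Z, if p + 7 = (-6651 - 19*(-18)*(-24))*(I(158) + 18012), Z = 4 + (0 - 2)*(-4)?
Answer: -80292124218/25 ≈ -3.2117e+9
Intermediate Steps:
I(Y) = 1/(-8 + Y)
Z = 12 (Z = 4 - 2*(-4) = 4 + 8 = 12)
p = -13382020703/50 (p = -7 + (-6651 - 19*(-18)*(-24))*(1/(-8 + 158) + 18012) = -7 + (-6651 + 342*(-24))*(1/150 + 18012) = -7 + (-6651 - 8208)*(1/150 + 18012) = -7 - 14859*2701801/150 = -7 - 13382020353/50 = -13382020703/50 ≈ -2.6764e+8)
p*Z = -13382020703/50*12 = -80292124218/25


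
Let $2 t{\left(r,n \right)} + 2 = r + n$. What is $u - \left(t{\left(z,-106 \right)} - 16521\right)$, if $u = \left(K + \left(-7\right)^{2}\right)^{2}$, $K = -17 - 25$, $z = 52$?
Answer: $16598$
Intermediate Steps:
$K = -42$
$t{\left(r,n \right)} = -1 + \frac{n}{2} + \frac{r}{2}$ ($t{\left(r,n \right)} = -1 + \frac{r + n}{2} = -1 + \frac{n + r}{2} = -1 + \left(\frac{n}{2} + \frac{r}{2}\right) = -1 + \frac{n}{2} + \frac{r}{2}$)
$u = 49$ ($u = \left(-42 + \left(-7\right)^{2}\right)^{2} = \left(-42 + 49\right)^{2} = 7^{2} = 49$)
$u - \left(t{\left(z,-106 \right)} - 16521\right) = 49 - \left(\left(-1 + \frac{1}{2} \left(-106\right) + \frac{1}{2} \cdot 52\right) - 16521\right) = 49 - \left(\left(-1 - 53 + 26\right) - 16521\right) = 49 - \left(-28 - 16521\right) = 49 - -16549 = 49 + 16549 = 16598$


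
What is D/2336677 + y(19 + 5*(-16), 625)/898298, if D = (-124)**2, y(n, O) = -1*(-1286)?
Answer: 8408598335/1049516137873 ≈ 0.0080119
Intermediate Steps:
y(n, O) = 1286
D = 15376
D/2336677 + y(19 + 5*(-16), 625)/898298 = 15376/2336677 + 1286/898298 = 15376*(1/2336677) + 1286*(1/898298) = 15376/2336677 + 643/449149 = 8408598335/1049516137873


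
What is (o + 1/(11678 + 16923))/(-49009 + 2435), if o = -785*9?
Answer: 101033032/666031487 ≈ 0.15169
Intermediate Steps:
o = -7065
(o + 1/(11678 + 16923))/(-49009 + 2435) = (-7065 + 1/(11678 + 16923))/(-49009 + 2435) = (-7065 + 1/28601)/(-46574) = (-7065 + 1/28601)*(-1/46574) = -202066064/28601*(-1/46574) = 101033032/666031487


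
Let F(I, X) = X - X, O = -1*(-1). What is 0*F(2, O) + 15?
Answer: 15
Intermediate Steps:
O = 1
F(I, X) = 0
0*F(2, O) + 15 = 0*0 + 15 = 0 + 15 = 15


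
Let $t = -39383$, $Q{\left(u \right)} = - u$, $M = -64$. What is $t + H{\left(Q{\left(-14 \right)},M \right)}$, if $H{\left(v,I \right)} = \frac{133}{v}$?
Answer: $- \frac{78747}{2} \approx -39374.0$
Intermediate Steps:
$t + H{\left(Q{\left(-14 \right)},M \right)} = -39383 + \frac{133}{\left(-1\right) \left(-14\right)} = -39383 + \frac{133}{14} = -39383 + 133 \cdot \frac{1}{14} = -39383 + \frac{19}{2} = - \frac{78747}{2}$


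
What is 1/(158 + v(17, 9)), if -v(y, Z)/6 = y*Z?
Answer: -1/760 ≈ -0.0013158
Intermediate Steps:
v(y, Z) = -6*Z*y (v(y, Z) = -6*y*Z = -6*Z*y)
1/(158 + v(17, 9)) = 1/(158 - 6*9*17) = 1/(158 - 918) = 1/(-760) = -1/760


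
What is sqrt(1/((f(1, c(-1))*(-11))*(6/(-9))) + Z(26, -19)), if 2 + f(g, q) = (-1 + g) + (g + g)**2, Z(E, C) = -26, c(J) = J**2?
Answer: I*sqrt(12551)/22 ≈ 5.0923*I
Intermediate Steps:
f(g, q) = -3 + g + 4*g**2 (f(g, q) = -2 + ((-1 + g) + (g + g)**2) = -2 + ((-1 + g) + (2*g)**2) = -2 + ((-1 + g) + 4*g**2) = -2 + (-1 + g + 4*g**2) = -3 + g + 4*g**2)
sqrt(1/((f(1, c(-1))*(-11))*(6/(-9))) + Z(26, -19)) = sqrt(1/(((-3 + 1 + 4*1**2)*(-11))*(6/(-9))) - 26) = sqrt(1/(((-3 + 1 + 4*1)*(-11))*(6*(-1/9))) - 26) = sqrt(1/(((-3 + 1 + 4)*(-11))*(-2/3)) - 26) = sqrt(1/((2*(-11))*(-2/3)) - 26) = sqrt(1/(-22*(-2/3)) - 26) = sqrt(1/(44/3) - 26) = sqrt(3/44 - 26) = sqrt(-1141/44) = I*sqrt(12551)/22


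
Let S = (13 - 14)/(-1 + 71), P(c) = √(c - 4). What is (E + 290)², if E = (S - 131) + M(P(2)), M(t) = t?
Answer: 123844841/4900 + 11129*I*√2/35 ≈ 25274.0 + 449.68*I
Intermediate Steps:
P(c) = √(-4 + c)
S = -1/70 ≈ -0.014286
E = -9171/70 + I*√2 (E = (-1/70 - 131) + √(-4 + 2) = -9171/70 + √(-2) = -9171/70 + I*√2 ≈ -131.01 + 1.4142*I)
(E + 290)² = ((-9171/70 + I*√2) + 290)² = (11129/70 + I*√2)²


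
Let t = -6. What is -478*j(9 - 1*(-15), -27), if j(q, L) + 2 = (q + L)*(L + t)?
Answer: -46366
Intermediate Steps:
j(q, L) = -2 + (-6 + L)*(L + q) (j(q, L) = -2 + (q + L)*(L - 6) = -2 + (L + q)*(-6 + L) = -2 + (-6 + L)*(L + q))
-478*j(9 - 1*(-15), -27) = -478*(-2 + (-27)² - 6*(-27) - 6*(9 - 1*(-15)) - 27*(9 - 1*(-15))) = -478*(-2 + 729 + 162 - 6*(9 + 15) - 27*(9 + 15)) = -478*(-2 + 729 + 162 - 6*24 - 27*24) = -478*(-2 + 729 + 162 - 144 - 648) = -478*97 = -46366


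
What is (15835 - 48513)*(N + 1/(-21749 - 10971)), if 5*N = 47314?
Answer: -1011785434857/3272 ≈ -3.0923e+8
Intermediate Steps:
N = 47314/5 (N = (⅕)*47314 = 47314/5 ≈ 9462.8)
(15835 - 48513)*(N + 1/(-21749 - 10971)) = (15835 - 48513)*(47314/5 + 1/(-21749 - 10971)) = -32678*(47314/5 + 1/(-32720)) = -32678*(47314/5 - 1/32720) = -32678*61924563/6544 = -1011785434857/3272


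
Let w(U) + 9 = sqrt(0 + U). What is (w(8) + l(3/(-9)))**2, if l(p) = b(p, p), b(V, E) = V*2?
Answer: 913/9 - 116*sqrt(2)/3 ≈ 46.762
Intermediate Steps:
b(V, E) = 2*V
l(p) = 2*p
w(U) = -9 + sqrt(U) (w(U) = -9 + sqrt(0 + U) = -9 + sqrt(U))
(w(8) + l(3/(-9)))**2 = ((-9 + sqrt(8)) + 2*(3/(-9)))**2 = ((-9 + 2*sqrt(2)) + 2*(3*(-1/9)))**2 = ((-9 + 2*sqrt(2)) + 2*(-1/3))**2 = ((-9 + 2*sqrt(2)) - 2/3)**2 = (-29/3 + 2*sqrt(2))**2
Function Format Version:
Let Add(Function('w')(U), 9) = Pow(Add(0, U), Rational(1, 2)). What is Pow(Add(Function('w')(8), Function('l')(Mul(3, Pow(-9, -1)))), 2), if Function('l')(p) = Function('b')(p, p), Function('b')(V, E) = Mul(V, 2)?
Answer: Add(Rational(913, 9), Mul(Rational(-116, 3), Pow(2, Rational(1, 2)))) ≈ 46.762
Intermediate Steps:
Function('b')(V, E) = Mul(2, V)
Function('l')(p) = Mul(2, p)
Function('w')(U) = Add(-9, Pow(U, Rational(1, 2))) (Function('w')(U) = Add(-9, Pow(Add(0, U), Rational(1, 2))) = Add(-9, Pow(U, Rational(1, 2))))
Pow(Add(Function('w')(8), Function('l')(Mul(3, Pow(-9, -1)))), 2) = Pow(Add(Add(-9, Pow(8, Rational(1, 2))), Mul(2, Mul(3, Pow(-9, -1)))), 2) = Pow(Add(Add(-9, Mul(2, Pow(2, Rational(1, 2)))), Mul(2, Mul(3, Rational(-1, 9)))), 2) = Pow(Add(Add(-9, Mul(2, Pow(2, Rational(1, 2)))), Mul(2, Rational(-1, 3))), 2) = Pow(Add(Add(-9, Mul(2, Pow(2, Rational(1, 2)))), Rational(-2, 3)), 2) = Pow(Add(Rational(-29, 3), Mul(2, Pow(2, Rational(1, 2)))), 2)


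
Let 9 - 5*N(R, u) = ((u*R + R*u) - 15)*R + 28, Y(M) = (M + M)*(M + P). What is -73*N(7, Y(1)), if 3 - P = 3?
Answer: 1606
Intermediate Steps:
P = 0 (P = 3 - 1*3 = 3 - 3 = 0)
Y(M) = 2*M**2 (Y(M) = (M + M)*(M + 0) = (2*M)*M = 2*M**2)
N(R, u) = -19/5 - R*(-15 + 2*R*u)/5 (N(R, u) = 9/5 - (((u*R + R*u) - 15)*R + 28)/5 = 9/5 - (((R*u + R*u) - 15)*R + 28)/5 = 9/5 - ((2*R*u - 15)*R + 28)/5 = 9/5 - ((-15 + 2*R*u)*R + 28)/5 = 9/5 - (R*(-15 + 2*R*u) + 28)/5 = 9/5 - (28 + R*(-15 + 2*R*u))/5 = 9/5 + (-28/5 - R*(-15 + 2*R*u)/5) = -19/5 - R*(-15 + 2*R*u)/5)
-73*N(7, Y(1)) = -73*(-19/5 + 3*7 - 2/5*2*1**2*7**2) = -73*(-19/5 + 21 - 2/5*2*1*49) = -73*(-19/5 + 21 - 2/5*2*49) = -73*(-19/5 + 21 - 196/5) = -73*(-22) = 1606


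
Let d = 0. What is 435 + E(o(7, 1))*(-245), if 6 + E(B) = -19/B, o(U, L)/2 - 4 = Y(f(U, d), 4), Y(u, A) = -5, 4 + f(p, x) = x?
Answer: -845/2 ≈ -422.50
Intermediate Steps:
f(p, x) = -4 + x
o(U, L) = -2 (o(U, L) = 8 + 2*(-5) = 8 - 10 = -2)
E(B) = -6 - 19/B
435 + E(o(7, 1))*(-245) = 435 + (-6 - 19/(-2))*(-245) = 435 + (-6 - 19*(-½))*(-245) = 435 + (-6 + 19/2)*(-245) = 435 + (7/2)*(-245) = 435 - 1715/2 = -845/2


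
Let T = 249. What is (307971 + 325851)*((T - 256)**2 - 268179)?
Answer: -169946692860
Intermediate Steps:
(307971 + 325851)*((T - 256)**2 - 268179) = (307971 + 325851)*((249 - 256)**2 - 268179) = 633822*((-7)**2 - 268179) = 633822*(49 - 268179) = 633822*(-268130) = -169946692860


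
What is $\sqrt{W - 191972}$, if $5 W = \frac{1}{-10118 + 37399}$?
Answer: $\frac{i \sqrt{3571893235590895}}{136405} \approx 438.15 i$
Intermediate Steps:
$W = \frac{1}{136405}$ ($W = \frac{1}{5 \left(-10118 + 37399\right)} = \frac{1}{5 \cdot 27281} = \frac{1}{5} \cdot \frac{1}{27281} = \frac{1}{136405} \approx 7.3311 \cdot 10^{-6}$)
$\sqrt{W - 191972} = \sqrt{\frac{1}{136405} - 191972} = \sqrt{- \frac{26185940659}{136405}} = \frac{i \sqrt{3571893235590895}}{136405}$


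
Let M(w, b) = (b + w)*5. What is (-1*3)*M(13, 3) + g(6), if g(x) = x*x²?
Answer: -24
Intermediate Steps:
M(w, b) = 5*b + 5*w
g(x) = x³
(-1*3)*M(13, 3) + g(6) = (-1*3)*(5*3 + 5*13) + 6³ = -3*(15 + 65) + 216 = -3*80 + 216 = -240 + 216 = -24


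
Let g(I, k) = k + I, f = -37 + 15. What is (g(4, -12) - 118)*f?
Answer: 2772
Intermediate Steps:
f = -22
g(I, k) = I + k
(g(4, -12) - 118)*f = ((4 - 12) - 118)*(-22) = (-8 - 118)*(-22) = -126*(-22) = 2772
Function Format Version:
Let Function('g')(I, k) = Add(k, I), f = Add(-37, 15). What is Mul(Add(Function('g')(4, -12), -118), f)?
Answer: 2772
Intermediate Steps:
f = -22
Function('g')(I, k) = Add(I, k)
Mul(Add(Function('g')(4, -12), -118), f) = Mul(Add(Add(4, -12), -118), -22) = Mul(Add(-8, -118), -22) = Mul(-126, -22) = 2772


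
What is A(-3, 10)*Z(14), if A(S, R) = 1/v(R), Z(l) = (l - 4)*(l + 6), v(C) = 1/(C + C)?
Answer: 4000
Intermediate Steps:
v(C) = 1/(2*C)
Z(l) = (-4 + l)*(6 + l)
A(S, R) = 2*R (A(S, R) = 1/(1/(2*R)) = 2*R)
A(-3, 10)*Z(14) = (2*10)*(-24 + 14² + 2*14) = 20*(-24 + 196 + 28) = 20*200 = 4000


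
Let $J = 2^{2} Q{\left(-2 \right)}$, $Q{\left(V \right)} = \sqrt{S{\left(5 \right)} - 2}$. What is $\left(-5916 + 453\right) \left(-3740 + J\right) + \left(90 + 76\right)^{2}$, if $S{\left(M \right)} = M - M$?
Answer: $20459176 - 21852 i \sqrt{2} \approx 2.0459 \cdot 10^{7} - 30903.0 i$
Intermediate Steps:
$S{\left(M \right)} = 0$
$Q{\left(V \right)} = i \sqrt{2}$ ($Q{\left(V \right)} = \sqrt{0 - 2} = \sqrt{-2} = i \sqrt{2}$)
$J = 4 i \sqrt{2}$ ($J = 2^{2} i \sqrt{2} = 4 i \sqrt{2} \approx 5.6569 i$)
$\left(-5916 + 453\right) \left(-3740 + J\right) + \left(90 + 76\right)^{2} = \left(-5916 + 453\right) \left(-3740 + 4 i \sqrt{2}\right) + \left(90 + 76\right)^{2} = - 5463 \left(-3740 + 4 i \sqrt{2}\right) + 166^{2} = \left(20431620 - 21852 i \sqrt{2}\right) + 27556 = 20459176 - 21852 i \sqrt{2}$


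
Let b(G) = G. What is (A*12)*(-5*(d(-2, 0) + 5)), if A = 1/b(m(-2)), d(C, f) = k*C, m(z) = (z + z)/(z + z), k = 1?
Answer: -180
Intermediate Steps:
m(z) = 1 (m(z) = (2*z)/((2*z)) = (2*z)*(1/(2*z)) = 1)
d(C, f) = C (d(C, f) = 1*C = C)
A = 1 (A = 1/1 = 1)
(A*12)*(-5*(d(-2, 0) + 5)) = (1*12)*(-5*(-2 + 5)) = 12*(-5*3) = 12*(-15) = -180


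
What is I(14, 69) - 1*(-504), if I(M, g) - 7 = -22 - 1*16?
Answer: 473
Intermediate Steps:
I(M, g) = -31 (I(M, g) = 7 + (-22 - 1*16) = 7 + (-22 - 16) = 7 - 38 = -31)
I(14, 69) - 1*(-504) = -31 - 1*(-504) = -31 + 504 = 473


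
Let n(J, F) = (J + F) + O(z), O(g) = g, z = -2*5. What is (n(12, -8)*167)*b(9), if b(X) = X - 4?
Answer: -5010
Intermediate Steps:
z = -10
b(X) = -4 + X
n(J, F) = -10 + F + J (n(J, F) = (J + F) - 10 = (F + J) - 10 = -10 + F + J)
(n(12, -8)*167)*b(9) = ((-10 - 8 + 12)*167)*(-4 + 9) = -6*167*5 = -1002*5 = -5010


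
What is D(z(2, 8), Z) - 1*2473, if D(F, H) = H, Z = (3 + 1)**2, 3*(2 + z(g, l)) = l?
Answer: -2457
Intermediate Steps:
z(g, l) = -2 + l/3
Z = 16 (Z = 4**2 = 16)
D(z(2, 8), Z) - 1*2473 = 16 - 1*2473 = 16 - 2473 = -2457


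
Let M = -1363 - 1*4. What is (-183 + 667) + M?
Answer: -883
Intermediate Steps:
M = -1367 (M = -1363 - 4 = -1367)
(-183 + 667) + M = (-183 + 667) - 1367 = 484 - 1367 = -883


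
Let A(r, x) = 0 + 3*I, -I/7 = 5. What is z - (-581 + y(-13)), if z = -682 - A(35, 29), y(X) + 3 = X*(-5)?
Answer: -58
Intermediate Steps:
I = -35 (I = -7*5 = -35)
A(r, x) = -105 (A(r, x) = 0 + 3*(-35) = 0 - 105 = -105)
y(X) = -3 - 5*X (y(X) = -3 + X*(-5) = -3 - 5*X)
z = -577 (z = -682 - 1*(-105) = -682 + 105 = -577)
z - (-581 + y(-13)) = -577 - (-581 + (-3 - 5*(-13))) = -577 - (-581 + (-3 + 65)) = -577 - (-581 + 62) = -577 - 1*(-519) = -577 + 519 = -58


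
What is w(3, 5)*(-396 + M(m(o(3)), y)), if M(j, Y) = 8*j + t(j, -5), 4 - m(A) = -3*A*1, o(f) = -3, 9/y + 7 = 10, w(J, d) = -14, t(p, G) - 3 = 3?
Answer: 6020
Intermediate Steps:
t(p, G) = 6 (t(p, G) = 3 + 3 = 6)
y = 3 (y = 9/(-7 + 10) = 9/3 = 9*(⅓) = 3)
m(A) = 4 + 3*A (m(A) = 4 - (-3*A) = 4 - (-3)*A = 4 + 3*A)
M(j, Y) = 6 + 8*j (M(j, Y) = 8*j + 6 = 6 + 8*j)
w(3, 5)*(-396 + M(m(o(3)), y)) = -14*(-396 + (6 + 8*(4 + 3*(-3)))) = -14*(-396 + (6 + 8*(4 - 9))) = -14*(-396 + (6 + 8*(-5))) = -14*(-396 + (6 - 40)) = -14*(-396 - 34) = -14*(-430) = 6020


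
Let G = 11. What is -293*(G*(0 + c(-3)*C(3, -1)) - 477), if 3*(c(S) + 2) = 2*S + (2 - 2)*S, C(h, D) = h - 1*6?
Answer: 101085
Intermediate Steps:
C(h, D) = -6 + h (C(h, D) = h - 6 = -6 + h)
c(S) = -2 + 2*S/3 (c(S) = -2 + (2*S + (2 - 2)*S)/3 = -2 + (2*S + 0*S)/3 = -2 + (2*S + 0)/3 = -2 + (2*S)/3 = -2 + 2*S/3)
-293*(G*(0 + c(-3)*C(3, -1)) - 477) = -293*(11*(0 + (-2 + (2/3)*(-3))*(-6 + 3)) - 477) = -293*(11*(0 + (-2 - 2)*(-3)) - 477) = -293*(11*(0 - 4*(-3)) - 477) = -293*(11*(0 + 12) - 477) = -293*(11*12 - 477) = -293*(132 - 477) = -293*(-345) = 101085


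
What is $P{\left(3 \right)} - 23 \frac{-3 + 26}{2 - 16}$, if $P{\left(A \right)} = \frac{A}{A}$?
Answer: $\frac{543}{14} \approx 38.786$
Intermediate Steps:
$P{\left(A \right)} = 1$
$P{\left(3 \right)} - 23 \frac{-3 + 26}{2 - 16} = 1 - 23 \frac{-3 + 26}{2 - 16} = 1 - 23 \frac{23}{-14} = 1 - 23 \cdot 23 \left(- \frac{1}{14}\right) = 1 - - \frac{529}{14} = 1 + \frac{529}{14} = \frac{543}{14}$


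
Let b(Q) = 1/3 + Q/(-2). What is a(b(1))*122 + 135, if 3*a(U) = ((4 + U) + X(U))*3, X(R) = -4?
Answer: 344/3 ≈ 114.67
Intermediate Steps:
b(Q) = ⅓ - Q/2 (b(Q) = 1*(⅓) + Q*(-½) = ⅓ - Q/2)
a(U) = U (a(U) = (((4 + U) - 4)*3)/3 = (U*3)/3 = (3*U)/3 = U)
a(b(1))*122 + 135 = (⅓ - ½*1)*122 + 135 = (⅓ - ½)*122 + 135 = -⅙*122 + 135 = -61/3 + 135 = 344/3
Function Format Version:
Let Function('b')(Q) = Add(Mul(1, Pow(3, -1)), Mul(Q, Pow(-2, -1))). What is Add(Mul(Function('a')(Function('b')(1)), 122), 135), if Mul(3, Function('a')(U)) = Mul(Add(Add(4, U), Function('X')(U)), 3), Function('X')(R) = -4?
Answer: Rational(344, 3) ≈ 114.67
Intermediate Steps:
Function('b')(Q) = Add(Rational(1, 3), Mul(Rational(-1, 2), Q)) (Function('b')(Q) = Add(Mul(1, Rational(1, 3)), Mul(Q, Rational(-1, 2))) = Add(Rational(1, 3), Mul(Rational(-1, 2), Q)))
Function('a')(U) = U (Function('a')(U) = Mul(Rational(1, 3), Mul(Add(Add(4, U), -4), 3)) = Mul(Rational(1, 3), Mul(U, 3)) = Mul(Rational(1, 3), Mul(3, U)) = U)
Add(Mul(Function('a')(Function('b')(1)), 122), 135) = Add(Mul(Add(Rational(1, 3), Mul(Rational(-1, 2), 1)), 122), 135) = Add(Mul(Add(Rational(1, 3), Rational(-1, 2)), 122), 135) = Add(Mul(Rational(-1, 6), 122), 135) = Add(Rational(-61, 3), 135) = Rational(344, 3)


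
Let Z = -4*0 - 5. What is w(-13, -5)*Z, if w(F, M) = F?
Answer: 65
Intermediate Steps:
Z = -5 (Z = 0 - 5 = -5)
w(-13, -5)*Z = -13*(-5) = 65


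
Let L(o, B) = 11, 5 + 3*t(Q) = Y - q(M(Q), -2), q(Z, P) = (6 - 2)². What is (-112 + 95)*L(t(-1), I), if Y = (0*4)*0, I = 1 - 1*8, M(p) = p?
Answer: -187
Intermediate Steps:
q(Z, P) = 16 (q(Z, P) = 4² = 16)
I = -7 (I = 1 - 8 = -7)
Y = 0 (Y = 0*0 = 0)
t(Q) = -7 (t(Q) = -5/3 + (0 - 1*16)/3 = -5/3 + (0 - 16)/3 = -5/3 + (⅓)*(-16) = -5/3 - 16/3 = -7)
(-112 + 95)*L(t(-1), I) = (-112 + 95)*11 = -17*11 = -187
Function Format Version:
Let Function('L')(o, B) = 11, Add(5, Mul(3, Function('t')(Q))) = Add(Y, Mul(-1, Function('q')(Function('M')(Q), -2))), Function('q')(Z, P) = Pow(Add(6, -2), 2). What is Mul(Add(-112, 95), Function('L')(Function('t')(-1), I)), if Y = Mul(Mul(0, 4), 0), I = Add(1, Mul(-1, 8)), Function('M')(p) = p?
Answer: -187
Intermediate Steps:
Function('q')(Z, P) = 16 (Function('q')(Z, P) = Pow(4, 2) = 16)
I = -7 (I = Add(1, -8) = -7)
Y = 0 (Y = Mul(0, 0) = 0)
Function('t')(Q) = -7 (Function('t')(Q) = Add(Rational(-5, 3), Mul(Rational(1, 3), Add(0, Mul(-1, 16)))) = Add(Rational(-5, 3), Mul(Rational(1, 3), Add(0, -16))) = Add(Rational(-5, 3), Mul(Rational(1, 3), -16)) = Add(Rational(-5, 3), Rational(-16, 3)) = -7)
Mul(Add(-112, 95), Function('L')(Function('t')(-1), I)) = Mul(Add(-112, 95), 11) = Mul(-17, 11) = -187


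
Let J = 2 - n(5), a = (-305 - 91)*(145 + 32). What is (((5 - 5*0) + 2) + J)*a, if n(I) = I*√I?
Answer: -630828 + 350460*√5 ≈ 1.5282e+5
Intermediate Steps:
n(I) = I^(3/2)
a = -70092 (a = -396*177 = -70092)
J = 2 - 5*√5 (J = 2 - 5^(3/2) = 2 - 5*√5 ≈ -9.1803)
(((5 - 5*0) + 2) + J)*a = (((5 - 5*0) + 2) + (2 - 5*√5))*(-70092) = (((5 + 0) + 2) + (2 - 5*√5))*(-70092) = ((5 + 2) + (2 - 5*√5))*(-70092) = (7 + (2 - 5*√5))*(-70092) = (9 - 5*√5)*(-70092) = -630828 + 350460*√5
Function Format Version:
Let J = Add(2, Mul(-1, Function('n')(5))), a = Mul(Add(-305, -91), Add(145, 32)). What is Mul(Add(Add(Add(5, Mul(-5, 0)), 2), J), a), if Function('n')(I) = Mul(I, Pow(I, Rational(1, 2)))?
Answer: Add(-630828, Mul(350460, Pow(5, Rational(1, 2)))) ≈ 1.5282e+5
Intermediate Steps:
Function('n')(I) = Pow(I, Rational(3, 2))
a = -70092 (a = Mul(-396, 177) = -70092)
J = Add(2, Mul(-5, Pow(5, Rational(1, 2)))) (J = Add(2, Mul(-1, Pow(5, Rational(3, 2)))) = Add(2, Mul(-1, Mul(5, Pow(5, Rational(1, 2))))) = Add(2, Mul(-5, Pow(5, Rational(1, 2)))) ≈ -9.1803)
Mul(Add(Add(Add(5, Mul(-5, 0)), 2), J), a) = Mul(Add(Add(Add(5, Mul(-5, 0)), 2), Add(2, Mul(-5, Pow(5, Rational(1, 2))))), -70092) = Mul(Add(Add(Add(5, 0), 2), Add(2, Mul(-5, Pow(5, Rational(1, 2))))), -70092) = Mul(Add(Add(5, 2), Add(2, Mul(-5, Pow(5, Rational(1, 2))))), -70092) = Mul(Add(7, Add(2, Mul(-5, Pow(5, Rational(1, 2))))), -70092) = Mul(Add(9, Mul(-5, Pow(5, Rational(1, 2)))), -70092) = Add(-630828, Mul(350460, Pow(5, Rational(1, 2))))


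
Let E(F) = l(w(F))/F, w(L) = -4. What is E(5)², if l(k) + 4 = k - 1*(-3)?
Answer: 1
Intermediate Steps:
l(k) = -1 + k (l(k) = -4 + (k - 1*(-3)) = -4 + (k + 3) = -4 + (3 + k) = -1 + k)
E(F) = -5/F (E(F) = (-1 - 4)/F = -5/F)
E(5)² = (-5/5)² = (-5*⅕)² = (-1)² = 1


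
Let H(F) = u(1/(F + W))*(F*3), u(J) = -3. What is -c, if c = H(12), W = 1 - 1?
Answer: 108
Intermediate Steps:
W = 0
H(F) = -9*F (H(F) = -3*F*3 = -9*F)
c = -108 (c = -9*12 = -108)
-c = -1*(-108) = 108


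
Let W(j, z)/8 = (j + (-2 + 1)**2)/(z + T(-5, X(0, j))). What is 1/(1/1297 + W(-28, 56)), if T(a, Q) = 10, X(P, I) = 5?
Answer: -14267/46681 ≈ -0.30563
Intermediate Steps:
W(j, z) = 8*(1 + j)/(10 + z) (W(j, z) = 8*((j + (-2 + 1)**2)/(z + 10)) = 8*((j + (-1)**2)/(10 + z)) = 8*((j + 1)/(10 + z)) = 8*((1 + j)/(10 + z)) = 8*(1 + j)/(10 + z))
1/(1/1297 + W(-28, 56)) = 1/(1/1297 + 8*(1 - 28)/(10 + 56)) = 1/(1/1297 + 8*(-27)/66) = 1/(1/1297 + 8*(1/66)*(-27)) = 1/(1/1297 - 36/11) = 1/(-46681/14267) = -14267/46681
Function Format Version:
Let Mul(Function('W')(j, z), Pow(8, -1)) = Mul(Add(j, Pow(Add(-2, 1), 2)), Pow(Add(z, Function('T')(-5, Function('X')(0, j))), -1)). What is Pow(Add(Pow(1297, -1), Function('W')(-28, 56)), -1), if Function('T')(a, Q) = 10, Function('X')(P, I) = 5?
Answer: Rational(-14267, 46681) ≈ -0.30563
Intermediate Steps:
Function('W')(j, z) = Mul(8, Pow(Add(10, z), -1), Add(1, j)) (Function('W')(j, z) = Mul(8, Mul(Add(j, Pow(Add(-2, 1), 2)), Pow(Add(z, 10), -1))) = Mul(8, Mul(Add(j, Pow(-1, 2)), Pow(Add(10, z), -1))) = Mul(8, Mul(Add(j, 1), Pow(Add(10, z), -1))) = Mul(8, Mul(Add(1, j), Pow(Add(10, z), -1))) = Mul(8, Mul(Pow(Add(10, z), -1), Add(1, j))) = Mul(8, Pow(Add(10, z), -1), Add(1, j)))
Pow(Add(Pow(1297, -1), Function('W')(-28, 56)), -1) = Pow(Add(Pow(1297, -1), Mul(8, Pow(Add(10, 56), -1), Add(1, -28))), -1) = Pow(Add(Rational(1, 1297), Mul(8, Pow(66, -1), -27)), -1) = Pow(Add(Rational(1, 1297), Mul(8, Rational(1, 66), -27)), -1) = Pow(Add(Rational(1, 1297), Rational(-36, 11)), -1) = Pow(Rational(-46681, 14267), -1) = Rational(-14267, 46681)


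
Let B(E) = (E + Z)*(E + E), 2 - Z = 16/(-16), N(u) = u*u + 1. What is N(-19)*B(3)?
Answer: 13032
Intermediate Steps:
N(u) = 1 + u² (N(u) = u² + 1 = 1 + u²)
Z = 3 (Z = 2 - 16/(-16) = 2 - 16*(-1)/16 = 2 - 1*(-1) = 2 + 1 = 3)
B(E) = 2*E*(3 + E) (B(E) = (E + 3)*(E + E) = (3 + E)*(2*E) = 2*E*(3 + E))
N(-19)*B(3) = (1 + (-19)²)*(2*3*(3 + 3)) = (1 + 361)*(2*3*6) = 362*36 = 13032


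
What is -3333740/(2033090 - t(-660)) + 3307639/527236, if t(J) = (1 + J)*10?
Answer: 62360717161/13442409056 ≈ 4.6391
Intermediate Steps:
t(J) = 10 + 10*J
-3333740/(2033090 - t(-660)) + 3307639/527236 = -3333740/(2033090 - (10 + 10*(-660))) + 3307639/527236 = -3333740/(2033090 - (10 - 6600)) + 3307639*(1/527236) = -3333740/(2033090 - 1*(-6590)) + 3307639/527236 = -3333740/(2033090 + 6590) + 3307639/527236 = -3333740/2039680 + 3307639/527236 = -3333740*1/2039680 + 3307639/527236 = -166687/101984 + 3307639/527236 = 62360717161/13442409056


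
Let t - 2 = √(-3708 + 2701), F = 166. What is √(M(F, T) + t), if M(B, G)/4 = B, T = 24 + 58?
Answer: √(666 + I*√1007) ≈ 25.814 + 0.61465*I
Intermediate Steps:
t = 2 + I*√1007 (t = 2 + √(-3708 + 2701) = 2 + √(-1007) = 2 + I*√1007 ≈ 2.0 + 31.733*I)
T = 82
M(B, G) = 4*B
√(M(F, T) + t) = √(4*166 + (2 + I*√1007)) = √(664 + (2 + I*√1007)) = √(666 + I*√1007)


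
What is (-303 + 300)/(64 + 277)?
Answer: -3/341 ≈ -0.0087977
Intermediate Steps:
(-303 + 300)/(64 + 277) = -3/341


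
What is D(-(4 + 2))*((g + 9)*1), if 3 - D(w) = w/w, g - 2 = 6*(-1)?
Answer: 10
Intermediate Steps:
g = -4 (g = 2 + 6*(-1) = 2 - 6 = -4)
D(w) = 2 (D(w) = 3 - w/w = 3 - 1*1 = 3 - 1 = 2)
D(-(4 + 2))*((g + 9)*1) = 2*((-4 + 9)*1) = 2*(5*1) = 2*5 = 10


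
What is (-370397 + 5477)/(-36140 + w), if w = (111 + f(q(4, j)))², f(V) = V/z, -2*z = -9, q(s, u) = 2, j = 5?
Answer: 29558520/1921331 ≈ 15.384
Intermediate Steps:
z = 9/2 (z = -½*(-9) = 9/2 ≈ 4.5000)
f(V) = 2*V/9 (f(V) = V/(9/2) = V*(2/9) = 2*V/9)
w = 1006009/81 (w = (111 + (2/9)*2)² = (111 + 4/9)² = (1003/9)² = 1006009/81 ≈ 12420.)
(-370397 + 5477)/(-36140 + w) = (-370397 + 5477)/(-36140 + 1006009/81) = -364920/(-1921331/81) = -364920*(-81/1921331) = 29558520/1921331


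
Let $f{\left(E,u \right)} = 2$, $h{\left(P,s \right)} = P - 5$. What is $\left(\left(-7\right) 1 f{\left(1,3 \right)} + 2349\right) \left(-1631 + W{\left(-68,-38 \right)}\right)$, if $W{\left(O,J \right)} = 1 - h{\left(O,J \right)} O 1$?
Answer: $-15396990$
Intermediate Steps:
$h{\left(P,s \right)} = -5 + P$ ($h{\left(P,s \right)} = P - 5 = -5 + P$)
$W{\left(O,J \right)} = 1 - O \left(-5 + O\right)$ ($W{\left(O,J \right)} = 1 - \left(-5 + O\right) O 1 = 1 - O \left(-5 + O\right) 1 = 1 - O \left(-5 + O\right)$)
$\left(\left(-7\right) 1 f{\left(1,3 \right)} + 2349\right) \left(-1631 + W{\left(-68,-38 \right)}\right) = \left(\left(-7\right) 1 \cdot 2 + 2349\right) \left(-1631 + \left(1 - - 68 \left(-5 - 68\right)\right)\right) = \left(\left(-7\right) 2 + 2349\right) \left(-1631 + \left(1 - \left(-68\right) \left(-73\right)\right)\right) = \left(-14 + 2349\right) \left(-1631 + \left(1 - 4964\right)\right) = 2335 \left(-1631 - 4963\right) = 2335 \left(-6594\right) = -15396990$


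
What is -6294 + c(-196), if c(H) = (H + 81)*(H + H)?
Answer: 38786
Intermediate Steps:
c(H) = 2*H*(81 + H) (c(H) = (81 + H)*(2*H) = 2*H*(81 + H))
-6294 + c(-196) = -6294 + 2*(-196)*(81 - 196) = -6294 + 2*(-196)*(-115) = -6294 + 45080 = 38786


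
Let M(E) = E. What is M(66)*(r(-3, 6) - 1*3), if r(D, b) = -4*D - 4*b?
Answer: -990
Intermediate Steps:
M(66)*(r(-3, 6) - 1*3) = 66*((-4*(-3) - 4*6) - 1*3) = 66*((12 - 24) - 3) = 66*(-12 - 3) = 66*(-15) = -990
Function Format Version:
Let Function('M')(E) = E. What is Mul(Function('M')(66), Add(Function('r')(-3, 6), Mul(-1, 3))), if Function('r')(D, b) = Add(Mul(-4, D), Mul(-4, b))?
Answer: -990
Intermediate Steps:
Mul(Function('M')(66), Add(Function('r')(-3, 6), Mul(-1, 3))) = Mul(66, Add(Add(Mul(-4, -3), Mul(-4, 6)), Mul(-1, 3))) = Mul(66, Add(Add(12, -24), -3)) = Mul(66, Add(-12, -3)) = Mul(66, -15) = -990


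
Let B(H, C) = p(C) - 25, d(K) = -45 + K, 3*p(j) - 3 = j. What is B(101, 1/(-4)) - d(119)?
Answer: -1177/12 ≈ -98.083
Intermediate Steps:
p(j) = 1 + j/3
B(H, C) = -24 + C/3 (B(H, C) = (1 + C/3) - 25 = -24 + C/3)
B(101, 1/(-4)) - d(119) = (-24 + (1/3)/(-4)) - (-45 + 119) = (-24 + (1/3)*(-1/4)) - 1*74 = (-24 - 1/12) - 74 = -289/12 - 74 = -1177/12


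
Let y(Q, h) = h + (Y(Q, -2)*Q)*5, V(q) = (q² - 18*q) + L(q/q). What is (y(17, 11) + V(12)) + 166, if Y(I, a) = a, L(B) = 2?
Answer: -63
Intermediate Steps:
V(q) = 2 + q² - 18*q (V(q) = (q² - 18*q) + 2 = 2 + q² - 18*q)
y(Q, h) = h - 10*Q (y(Q, h) = h - 2*Q*5 = h - 10*Q)
(y(17, 11) + V(12)) + 166 = ((11 - 10*17) + (2 + 12² - 18*12)) + 166 = ((11 - 170) + (2 + 144 - 216)) + 166 = (-159 - 70) + 166 = -229 + 166 = -63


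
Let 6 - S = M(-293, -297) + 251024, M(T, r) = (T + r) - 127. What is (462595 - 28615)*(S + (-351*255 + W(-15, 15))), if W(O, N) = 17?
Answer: -147461630220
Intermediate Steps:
M(T, r) = -127 + T + r
S = -250301 (S = 6 - ((-127 - 293 - 297) + 251024) = 6 - (-717 + 251024) = 6 - 1*250307 = 6 - 250307 = -250301)
(462595 - 28615)*(S + (-351*255 + W(-15, 15))) = (462595 - 28615)*(-250301 + (-351*255 + 17)) = 433980*(-250301 + (-89505 + 17)) = 433980*(-250301 - 89488) = 433980*(-339789) = -147461630220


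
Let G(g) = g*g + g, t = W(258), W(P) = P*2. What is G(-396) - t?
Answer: 155904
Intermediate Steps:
W(P) = 2*P
t = 516 (t = 2*258 = 516)
G(g) = g + g² (G(g) = g² + g = g + g²)
G(-396) - t = -396*(1 - 396) - 1*516 = -396*(-395) - 516 = 156420 - 516 = 155904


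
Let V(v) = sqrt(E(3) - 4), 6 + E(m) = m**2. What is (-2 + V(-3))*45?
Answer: -90 + 45*I ≈ -90.0 + 45.0*I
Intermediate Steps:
E(m) = -6 + m**2
V(v) = I (V(v) = sqrt((-6 + 3**2) - 4) = sqrt((-6 + 9) - 4) = sqrt(3 - 4) = sqrt(-1) = I)
(-2 + V(-3))*45 = (-2 + I)*45 = -90 + 45*I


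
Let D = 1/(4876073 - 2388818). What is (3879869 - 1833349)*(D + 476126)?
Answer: 484716941638914824/497451 ≈ 9.7440e+11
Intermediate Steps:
D = 1/2487255 ≈ 4.0205e-7
(3879869 - 1833349)*(D + 476126) = (3879869 - 1833349)*(1/2487255 + 476126) = 2046520*(1184246774131/2487255) = 484716941638914824/497451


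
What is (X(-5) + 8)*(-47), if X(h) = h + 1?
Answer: -188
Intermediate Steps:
X(h) = 1 + h
(X(-5) + 8)*(-47) = ((1 - 5) + 8)*(-47) = (-4 + 8)*(-47) = 4*(-47) = -188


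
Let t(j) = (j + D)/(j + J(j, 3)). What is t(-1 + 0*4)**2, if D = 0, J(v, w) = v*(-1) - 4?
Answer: 1/16 ≈ 0.062500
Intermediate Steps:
J(v, w) = -4 - v (J(v, w) = -v - 4 = -4 - v)
t(j) = -j/4 (t(j) = (j + 0)/(j + (-4 - j)) = j/(-4) = j*(-1/4) = -j/4)
t(-1 + 0*4)**2 = (-(-1 + 0*4)/4)**2 = (-(-1 + 0)/4)**2 = (-1/4*(-1))**2 = (1/4)**2 = 1/16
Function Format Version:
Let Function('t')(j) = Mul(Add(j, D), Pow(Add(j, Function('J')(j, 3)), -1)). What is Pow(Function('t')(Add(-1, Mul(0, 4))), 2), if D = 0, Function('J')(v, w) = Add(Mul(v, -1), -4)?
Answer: Rational(1, 16) ≈ 0.062500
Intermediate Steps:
Function('J')(v, w) = Add(-4, Mul(-1, v)) (Function('J')(v, w) = Add(Mul(-1, v), -4) = Add(-4, Mul(-1, v)))
Function('t')(j) = Mul(Rational(-1, 4), j) (Function('t')(j) = Mul(Add(j, 0), Pow(Add(j, Add(-4, Mul(-1, j))), -1)) = Mul(j, Pow(-4, -1)) = Mul(j, Rational(-1, 4)) = Mul(Rational(-1, 4), j))
Pow(Function('t')(Add(-1, Mul(0, 4))), 2) = Pow(Mul(Rational(-1, 4), Add(-1, Mul(0, 4))), 2) = Pow(Mul(Rational(-1, 4), Add(-1, 0)), 2) = Pow(Mul(Rational(-1, 4), -1), 2) = Pow(Rational(1, 4), 2) = Rational(1, 16)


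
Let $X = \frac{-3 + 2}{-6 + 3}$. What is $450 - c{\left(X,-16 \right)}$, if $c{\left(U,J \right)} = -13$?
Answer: $463$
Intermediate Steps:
$X = \frac{1}{3}$ ($X = - \frac{1}{-3} = \left(-1\right) \left(- \frac{1}{3}\right) = \frac{1}{3} \approx 0.33333$)
$450 - c{\left(X,-16 \right)} = 450 - -13 = 450 + 13 = 463$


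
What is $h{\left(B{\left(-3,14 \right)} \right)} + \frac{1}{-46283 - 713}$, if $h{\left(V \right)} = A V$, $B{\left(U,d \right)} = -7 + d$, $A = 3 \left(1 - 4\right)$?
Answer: $- \frac{2960749}{46996} \approx -63.0$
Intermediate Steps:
$A = -9$ ($A = 3 \left(-3\right) = -9$)
$h{\left(V \right)} = - 9 V$
$h{\left(B{\left(-3,14 \right)} \right)} + \frac{1}{-46283 - 713} = - 9 \left(-7 + 14\right) + \frac{1}{-46283 - 713} = \left(-9\right) 7 + \frac{1}{-46996} = -63 - \frac{1}{46996} = - \frac{2960749}{46996}$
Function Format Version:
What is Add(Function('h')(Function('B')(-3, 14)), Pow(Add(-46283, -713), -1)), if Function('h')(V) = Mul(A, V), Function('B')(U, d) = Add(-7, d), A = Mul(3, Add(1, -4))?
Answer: Rational(-2960749, 46996) ≈ -63.000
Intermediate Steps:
A = -9 (A = Mul(3, -3) = -9)
Function('h')(V) = Mul(-9, V)
Add(Function('h')(Function('B')(-3, 14)), Pow(Add(-46283, -713), -1)) = Add(Mul(-9, Add(-7, 14)), Pow(Add(-46283, -713), -1)) = Add(Mul(-9, 7), Pow(-46996, -1)) = Add(-63, Rational(-1, 46996)) = Rational(-2960749, 46996)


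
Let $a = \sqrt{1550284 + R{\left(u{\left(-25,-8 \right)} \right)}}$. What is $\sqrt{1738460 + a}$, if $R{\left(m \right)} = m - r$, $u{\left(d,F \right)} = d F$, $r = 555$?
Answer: $\sqrt{1738460 + \sqrt{1549929}} \approx 1319.0$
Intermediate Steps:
$u{\left(d,F \right)} = F d$
$R{\left(m \right)} = -555 + m$ ($R{\left(m \right)} = m - 555 = -555 + m$)
$a = \sqrt{1549929}$ ($a = \sqrt{1550284 - 355} = \sqrt{1549929} \approx 1245.0$)
$\sqrt{1738460 + a} = \sqrt{1738460 + \sqrt{1549929}}$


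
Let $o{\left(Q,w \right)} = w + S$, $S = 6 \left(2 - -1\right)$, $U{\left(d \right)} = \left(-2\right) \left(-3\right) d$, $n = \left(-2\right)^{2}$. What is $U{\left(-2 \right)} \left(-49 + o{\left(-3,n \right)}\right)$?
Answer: $324$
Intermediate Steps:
$n = 4$
$U{\left(d \right)} = 6 d$
$S = 18$ ($S = 6 \left(2 + 1\right) = 6 \cdot 3 = 18$)
$o{\left(Q,w \right)} = 18 + w$ ($o{\left(Q,w \right)} = w + 18 = 18 + w$)
$U{\left(-2 \right)} \left(-49 + o{\left(-3,n \right)}\right) = 6 \left(-2\right) \left(-49 + \left(18 + 4\right)\right) = - 12 \left(-49 + 22\right) = \left(-12\right) \left(-27\right) = 324$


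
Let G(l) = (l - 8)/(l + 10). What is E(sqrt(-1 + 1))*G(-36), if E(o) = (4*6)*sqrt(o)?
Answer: 0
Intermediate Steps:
G(l) = (-8 + l)/(10 + l)
E(o) = 24*sqrt(o)
E(sqrt(-1 + 1))*G(-36) = (24*sqrt(sqrt(-1 + 1)))*((-8 - 36)/(10 - 36)) = (24*sqrt(sqrt(0)))*(-44/(-26)) = (24*sqrt(0))*(-1/26*(-44)) = (24*0)*(22/13) = 0*(22/13) = 0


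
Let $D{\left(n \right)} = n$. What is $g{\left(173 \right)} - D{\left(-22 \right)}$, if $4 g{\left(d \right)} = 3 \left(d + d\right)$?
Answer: $\frac{563}{2} \approx 281.5$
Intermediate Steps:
$g{\left(d \right)} = \frac{3 d}{2}$ ($g{\left(d \right)} = \frac{3 \left(d + d\right)}{4} = \frac{3 \cdot 2 d}{4} = \frac{6 d}{4} = \frac{3 d}{2}$)
$g{\left(173 \right)} - D{\left(-22 \right)} = \frac{3}{2} \cdot 173 - -22 = \frac{519}{2} + 22 = \frac{563}{2}$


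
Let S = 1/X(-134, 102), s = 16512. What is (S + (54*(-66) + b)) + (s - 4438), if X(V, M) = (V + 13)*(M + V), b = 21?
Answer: 33032033/3872 ≈ 8531.0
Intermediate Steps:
X(V, M) = (13 + V)*(M + V)
S = 1/3872 (S = 1/((-134)² + 13*102 + 13*(-134) + 102*(-134)) = 1/(17956 + 1326 - 1742 - 13668) = 1/3872 ≈ 0.00025826)
(S + (54*(-66) + b)) + (s - 4438) = (1/3872 + (54*(-66) + 21)) + (16512 - 4438) = (1/3872 + (-3564 + 21)) + 12074 = (1/3872 - 3543) + 12074 = -13718495/3872 + 12074 = 33032033/3872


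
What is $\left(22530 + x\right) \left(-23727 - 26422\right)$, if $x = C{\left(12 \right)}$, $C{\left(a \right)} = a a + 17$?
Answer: $-1137930959$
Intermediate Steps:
$C{\left(a \right)} = 17 + a^{2}$ ($C{\left(a \right)} = a^{2} + 17 = 17 + a^{2}$)
$x = 161$ ($x = 17 + 12^{2} = 17 + 144 = 161$)
$\left(22530 + x\right) \left(-23727 - 26422\right) = \left(22530 + 161\right) \left(-23727 - 26422\right) = 22691 \left(-50149\right) = -1137930959$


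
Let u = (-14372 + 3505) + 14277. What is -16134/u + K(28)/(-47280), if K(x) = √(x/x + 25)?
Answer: -8067/1705 - √26/47280 ≈ -4.7315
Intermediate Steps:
K(x) = √26 (K(x) = √(1 + 25) = √26)
u = 3410 (u = -10867 + 14277 = 3410)
-16134/u + K(28)/(-47280) = -16134/3410 + √26/(-47280) = -16134*1/3410 + √26*(-1/47280) = -8067/1705 - √26/47280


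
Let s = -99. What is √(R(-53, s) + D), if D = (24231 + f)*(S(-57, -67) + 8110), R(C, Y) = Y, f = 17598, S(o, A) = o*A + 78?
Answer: 8*√7847511 ≈ 22411.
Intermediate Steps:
S(o, A) = 78 + A*o (S(o, A) = A*o + 78 = 78 + A*o)
D = 502240803 (D = (24231 + 17598)*((78 - 67*(-57)) + 8110) = 41829*((78 + 3819) + 8110) = 41829*(3897 + 8110) = 41829*12007 = 502240803)
√(R(-53, s) + D) = √(-99 + 502240803) = √502240704 = 8*√7847511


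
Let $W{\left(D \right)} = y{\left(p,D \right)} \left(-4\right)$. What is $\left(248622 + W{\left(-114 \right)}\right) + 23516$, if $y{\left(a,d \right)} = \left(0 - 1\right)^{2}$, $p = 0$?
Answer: $272134$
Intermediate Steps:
$y{\left(a,d \right)} = 1$ ($y{\left(a,d \right)} = \left(-1\right)^{2} = 1$)
$W{\left(D \right)} = -4$ ($W{\left(D \right)} = 1 \left(-4\right) = -4$)
$\left(248622 + W{\left(-114 \right)}\right) + 23516 = \left(248622 - 4\right) + 23516 = 248618 + 23516 = 272134$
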